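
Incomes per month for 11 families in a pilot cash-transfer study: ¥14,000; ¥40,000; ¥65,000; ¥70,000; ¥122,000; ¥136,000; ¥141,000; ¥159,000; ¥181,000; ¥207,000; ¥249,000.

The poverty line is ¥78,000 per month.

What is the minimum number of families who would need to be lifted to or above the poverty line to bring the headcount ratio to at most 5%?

Currently q = 4 of N = 11 are below the line (H = 0.364).
A headcount ratio of at most 5% allows at most ⌊0.05 × 11⌋ = 0 poor families.
So at least 4 − 0 = 4 must be lifted.

4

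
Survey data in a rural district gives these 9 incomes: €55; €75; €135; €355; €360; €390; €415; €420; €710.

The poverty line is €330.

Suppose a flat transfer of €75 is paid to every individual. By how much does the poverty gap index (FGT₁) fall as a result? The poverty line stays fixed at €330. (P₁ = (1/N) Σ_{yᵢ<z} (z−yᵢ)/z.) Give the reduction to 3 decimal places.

0.076

Before: below the line — €55, €75, €135; poverty gap index (FGT₁) = 0.24411.
After the €75 transfer: below the line — €130, €150, €210; poverty gap index (FGT₁) = 0.16835.
Reduction = 0.24411 − 0.16835 = 0.076.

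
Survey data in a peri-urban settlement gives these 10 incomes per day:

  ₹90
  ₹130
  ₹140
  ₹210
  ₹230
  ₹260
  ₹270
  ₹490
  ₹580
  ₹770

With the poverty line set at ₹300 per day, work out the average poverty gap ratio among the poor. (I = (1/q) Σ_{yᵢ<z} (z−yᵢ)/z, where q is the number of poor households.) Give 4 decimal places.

Incomes under z: ₹90, ₹130, ₹140, ₹210, ₹230, ₹260, ₹270 (q = 7 of N = 10).
Shortfall ratios (z−y)/z: 0.7000, 0.5667, 0.5333, 0.3000, 0.2333, 0.1333, 0.1000; sum = 2.566667.
The income-gap ratio divides by q (the poor only): 2.566667 / 7 = 0.3667.

0.3667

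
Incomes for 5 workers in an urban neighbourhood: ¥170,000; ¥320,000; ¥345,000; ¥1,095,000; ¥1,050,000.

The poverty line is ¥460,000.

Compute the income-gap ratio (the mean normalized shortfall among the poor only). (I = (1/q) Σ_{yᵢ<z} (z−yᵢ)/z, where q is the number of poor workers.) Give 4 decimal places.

Incomes under z: ¥170,000, ¥320,000, ¥345,000 (q = 3 of N = 5).
Shortfall ratios (z−y)/z: 0.6304, 0.3043, 0.2500; sum = 1.184783.
I averages over the q = 3 poor units only: 1.184783 / 3 = 0.3949.

0.3949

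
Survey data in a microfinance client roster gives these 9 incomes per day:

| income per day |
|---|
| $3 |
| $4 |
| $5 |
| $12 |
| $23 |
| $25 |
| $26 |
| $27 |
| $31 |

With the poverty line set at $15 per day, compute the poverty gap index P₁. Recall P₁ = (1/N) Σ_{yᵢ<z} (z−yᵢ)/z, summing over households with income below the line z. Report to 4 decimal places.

Incomes under z: $3, $4, $5, $12 (q = 4 of N = 9).
Shortfall ratios: (15−3)/15 = 0.8000; (15−4)/15 = 0.7333; (15−5)/15 = 0.6667; (15−12)/15 = 0.2000.
Σ = 2.400000. Dividing by the full population N = 9 gives P₁ = 0.2667.

0.2667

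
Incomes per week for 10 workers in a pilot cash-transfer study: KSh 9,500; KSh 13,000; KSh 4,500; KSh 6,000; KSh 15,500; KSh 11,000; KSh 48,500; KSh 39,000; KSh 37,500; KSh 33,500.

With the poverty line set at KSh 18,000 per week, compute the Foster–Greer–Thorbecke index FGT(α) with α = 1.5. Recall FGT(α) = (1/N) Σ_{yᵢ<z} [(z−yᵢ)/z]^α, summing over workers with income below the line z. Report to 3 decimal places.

0.196

Below z: KSh 4,500, KSh 6,000, KSh 9,500, KSh 11,000, KSh 13,000, KSh 15,500 (q = 6 of N = 10).
Shortfall ratios: (18000−4500)/18000 = 0.7500; (18000−6000)/18000 = 0.6667; (18000−9500)/18000 = 0.4722; (18000−11000)/18000 = 0.3889; (18000−13000)/18000 = 0.2778; (18000−15500)/18000 = 0.1389.
Raised to α = 1.5: 0.64952; 0.54433; 0.32450; 0.24251; 0.14640; 0.05176.
Sum = 1.959031; FGT(1.5) = 1.959031 / 10 = 0.196.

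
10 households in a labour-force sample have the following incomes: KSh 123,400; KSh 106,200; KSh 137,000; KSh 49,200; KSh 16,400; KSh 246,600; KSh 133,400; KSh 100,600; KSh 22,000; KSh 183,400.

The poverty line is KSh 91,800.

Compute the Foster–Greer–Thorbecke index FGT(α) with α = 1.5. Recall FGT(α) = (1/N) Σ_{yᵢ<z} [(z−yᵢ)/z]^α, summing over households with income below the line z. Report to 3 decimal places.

Below z: KSh 16,400, KSh 22,000, KSh 49,200 (q = 3 of N = 10).
Normalized shortfalls: (91800−16400)/91800 = 0.8214; (91800−22000)/91800 = 0.7603; (91800−49200)/91800 = 0.4641.
Raised to α = 1.5: 0.74438; 0.66301; 0.31612.
Sum = 1.723504; FGT(1.5) = 1.723504 / 10 = 0.172.

0.172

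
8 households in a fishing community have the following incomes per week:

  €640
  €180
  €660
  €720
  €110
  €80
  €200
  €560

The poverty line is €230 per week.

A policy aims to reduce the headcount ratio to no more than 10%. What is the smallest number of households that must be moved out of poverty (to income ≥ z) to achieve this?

Currently q = 4 of N = 8 are below the line (H = 0.500).
A headcount ratio of at most 10% allows at most ⌊0.10 × 8⌋ = 0 poor households.
So at least 4 − 0 = 4 must be lifted.

4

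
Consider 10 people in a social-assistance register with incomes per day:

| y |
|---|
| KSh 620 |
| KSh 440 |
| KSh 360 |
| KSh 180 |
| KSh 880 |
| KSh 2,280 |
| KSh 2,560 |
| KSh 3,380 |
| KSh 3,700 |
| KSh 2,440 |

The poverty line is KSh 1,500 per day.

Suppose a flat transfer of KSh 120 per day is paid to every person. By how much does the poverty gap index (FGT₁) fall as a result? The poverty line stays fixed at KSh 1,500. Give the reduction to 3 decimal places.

Before: below the line — KSh 180, KSh 360, KSh 440, KSh 620, KSh 880; poverty gap index (FGT₁) = 0.33467.
After the KSh 120 transfer: below the line — KSh 300, KSh 480, KSh 560, KSh 740, KSh 1,000; poverty gap index (FGT₁) = 0.29467.
Reduction = 0.33467 − 0.29467 = 0.040.

0.040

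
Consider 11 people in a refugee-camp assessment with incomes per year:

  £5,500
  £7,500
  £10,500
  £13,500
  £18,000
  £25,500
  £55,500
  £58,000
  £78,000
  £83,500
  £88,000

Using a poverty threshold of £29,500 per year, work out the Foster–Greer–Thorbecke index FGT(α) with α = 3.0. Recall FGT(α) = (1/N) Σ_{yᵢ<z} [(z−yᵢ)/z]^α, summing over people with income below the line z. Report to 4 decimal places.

0.1311

Below z: £5,500, £7,500, £10,500, £13,500, £18,000, £25,500 (q = 6 of N = 11).
Shortfall ratios: (29500−5500)/29500 = 0.8136; (29500−7500)/29500 = 0.7458; (29500−10500)/29500 = 0.6441; (29500−13500)/29500 = 0.5424; (29500−18000)/29500 = 0.3898; (29500−25500)/29500 = 0.1356.
Raised to α = 3.0: 0.53848; 0.41476; 0.26717; 0.15955; 0.05924; 0.00249.
Sum = 1.441700; FGT(3.0) = 1.441700 / 11 = 0.1311.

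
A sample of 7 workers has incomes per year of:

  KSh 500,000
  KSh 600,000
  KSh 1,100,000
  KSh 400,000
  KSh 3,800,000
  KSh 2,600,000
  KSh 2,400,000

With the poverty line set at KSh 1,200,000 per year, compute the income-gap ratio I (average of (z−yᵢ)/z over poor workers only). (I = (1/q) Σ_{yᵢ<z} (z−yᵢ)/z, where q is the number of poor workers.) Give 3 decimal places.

Below the line: KSh 400,000, KSh 500,000, KSh 600,000, KSh 1,100,000 (q = 4 of N = 7).
Shortfall ratios (z−y)/z: 0.6667, 0.5833, 0.5000, 0.0833; sum = 1.833333.
The income-gap ratio divides by q (the poor only): 1.833333 / 4 = 0.458.

0.458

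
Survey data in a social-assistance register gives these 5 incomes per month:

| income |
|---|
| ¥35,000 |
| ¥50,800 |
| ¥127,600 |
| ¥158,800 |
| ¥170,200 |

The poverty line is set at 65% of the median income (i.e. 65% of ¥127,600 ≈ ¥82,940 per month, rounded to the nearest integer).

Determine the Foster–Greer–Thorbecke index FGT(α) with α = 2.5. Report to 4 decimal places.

0.0695

Poor units: ¥35,000, ¥50,800 (q = 2 of N = 5).
Relative gaps: (82940−35000)/82940 = 0.5780; (82940−50800)/82940 = 0.3875.
Raised to α = 2.5: 0.25400; 0.09348.
Sum = 0.347478; FGT(2.5) = 0.347478 / 5 = 0.0695.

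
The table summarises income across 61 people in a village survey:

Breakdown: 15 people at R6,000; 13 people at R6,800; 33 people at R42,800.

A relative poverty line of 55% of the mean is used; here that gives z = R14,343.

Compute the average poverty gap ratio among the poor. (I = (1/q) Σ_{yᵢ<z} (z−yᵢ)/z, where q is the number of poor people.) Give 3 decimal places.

Poor units: 15×R6,000, 13×R6,800 (q = 28 of N = 61).
Shortfall ratios (z−y)/z: 0.5817 (×15), 0.5259 (×13); sum = 15.561877.
The income-gap ratio divides by q (the poor only): 15.561877 / 28 = 0.556.

0.556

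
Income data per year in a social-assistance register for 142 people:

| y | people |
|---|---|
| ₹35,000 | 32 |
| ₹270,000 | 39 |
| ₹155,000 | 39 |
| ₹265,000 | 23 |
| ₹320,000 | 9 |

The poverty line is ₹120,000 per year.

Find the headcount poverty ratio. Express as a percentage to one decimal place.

32 of the 142 people have income below ₹120,000.
H = 32/142 = 22.5%.

22.5%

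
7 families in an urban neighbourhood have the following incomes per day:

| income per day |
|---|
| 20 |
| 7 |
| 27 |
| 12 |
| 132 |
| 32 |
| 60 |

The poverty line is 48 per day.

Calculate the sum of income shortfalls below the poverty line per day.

142

Below the line: 7, 12, 20, 27, 32 (q = 5 of N = 7).
Individual gaps: 48−7 = 41; 48−12 = 36; 48−20 = 28; 48−27 = 21; 48−32 = 16.
Aggregate gap = 142.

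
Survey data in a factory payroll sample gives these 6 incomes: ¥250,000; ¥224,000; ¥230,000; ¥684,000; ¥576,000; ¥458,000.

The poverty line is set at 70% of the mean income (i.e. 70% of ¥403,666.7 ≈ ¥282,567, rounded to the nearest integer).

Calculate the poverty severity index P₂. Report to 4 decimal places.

Below the line: ¥224,000, ¥230,000, ¥250,000 (q = 3 of N = 6).
Normalized shortfalls: (282567−224000)/282567 = 0.2073; (282567−230000)/282567 = 0.1860; (282567−250000)/282567 = 0.1153.
Squared: 0.0430; 0.0346; 0.0133.
Sum = 0.090852; P₂ = 0.090852 / 6 = 0.0151.

0.0151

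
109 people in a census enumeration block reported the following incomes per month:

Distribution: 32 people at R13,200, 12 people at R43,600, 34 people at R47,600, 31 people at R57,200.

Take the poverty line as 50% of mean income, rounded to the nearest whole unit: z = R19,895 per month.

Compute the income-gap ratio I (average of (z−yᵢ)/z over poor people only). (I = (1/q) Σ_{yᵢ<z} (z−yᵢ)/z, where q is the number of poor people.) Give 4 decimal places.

0.3365

Poor units: 32×R13,200 (q = 32 of N = 109).
Relative gaps: 0.3365 (×32); sum = 10.768535.
The income-gap ratio divides by q (the poor only): 10.768535 / 32 = 0.3365.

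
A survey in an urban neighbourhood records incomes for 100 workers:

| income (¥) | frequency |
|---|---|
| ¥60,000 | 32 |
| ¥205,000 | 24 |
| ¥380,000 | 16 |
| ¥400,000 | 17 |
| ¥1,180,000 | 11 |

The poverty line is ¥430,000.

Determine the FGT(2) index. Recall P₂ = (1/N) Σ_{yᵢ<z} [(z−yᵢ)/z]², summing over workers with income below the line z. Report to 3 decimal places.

0.306

Poor units: 32×¥60,000, 24×¥205,000, 16×¥380,000, 17×¥400,000 (q = 89 of N = 100).
Gap ratios (z−y)/z: (430000−60000)/430000 = 0.8605 (×32); (430000−205000)/430000 = 0.5233 (×24); (430000−380000)/430000 = 0.1163 (×16); (430000−400000)/430000 = 0.0698 (×17).
Squared: 0.7404 (×32); 0.2738 (×24); 0.0135 (×16); 0.0049 (×17).
Sum = 30.563007; P₂ = 30.563007 / 100 = 0.306.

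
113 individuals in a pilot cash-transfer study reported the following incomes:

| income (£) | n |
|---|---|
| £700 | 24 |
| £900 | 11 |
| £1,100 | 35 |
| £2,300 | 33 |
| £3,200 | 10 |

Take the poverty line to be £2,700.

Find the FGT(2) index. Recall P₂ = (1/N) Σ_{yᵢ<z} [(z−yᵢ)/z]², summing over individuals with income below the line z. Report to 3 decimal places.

0.275

Incomes under z: 24×£700, 11×£900, 35×£1,100, 33×£2,300 (q = 103 of N = 113).
Normalized shortfalls: (2700−700)/2700 = 0.7407 (×24); (2700−900)/2700 = 0.6667 (×11); (2700−1100)/2700 = 0.5926 (×35); (2700−2300)/2700 = 0.1481 (×33).
Squared: 0.5487 (×24); 0.4444 (×11); 0.3512 (×35); 0.0219 (×33).
Sum = 31.072702; P₂ = 31.072702 / 113 = 0.275.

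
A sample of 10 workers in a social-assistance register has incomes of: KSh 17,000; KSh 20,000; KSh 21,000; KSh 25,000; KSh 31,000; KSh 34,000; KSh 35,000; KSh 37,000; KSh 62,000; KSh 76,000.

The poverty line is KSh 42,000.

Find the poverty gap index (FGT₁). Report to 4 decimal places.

Below z: KSh 17,000, KSh 20,000, KSh 21,000, KSh 25,000, KSh 31,000, KSh 34,000, KSh 35,000, KSh 37,000 (q = 8 of N = 10).
Normalized shortfalls: (42000−17000)/42000 = 0.5952; (42000−20000)/42000 = 0.5238; (42000−21000)/42000 = 0.5000; (42000−25000)/42000 = 0.4048; (42000−31000)/42000 = 0.2619; (42000−34000)/42000 = 0.1905; (42000−35000)/42000 = 0.1667; (42000−37000)/42000 = 0.1190.
Sum of shortfalls = 2.761905; P₁ averages over all N: 2.761905 / 10 = 0.2762.

0.2762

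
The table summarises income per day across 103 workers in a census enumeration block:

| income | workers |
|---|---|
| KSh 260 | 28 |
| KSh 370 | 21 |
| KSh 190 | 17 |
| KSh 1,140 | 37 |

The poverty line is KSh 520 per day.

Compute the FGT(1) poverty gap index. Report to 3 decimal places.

Incomes under z: 17×KSh 190, 28×KSh 260, 21×KSh 370 (q = 66 of N = 103).
Relative gaps: (520−190)/520 = 0.6346 (×17); (520−260)/520 = 0.5000 (×28); (520−370)/520 = 0.2885 (×21).
Σ = 30.846154. Dividing by the full population N = 103 gives P₁ = 0.299.

0.299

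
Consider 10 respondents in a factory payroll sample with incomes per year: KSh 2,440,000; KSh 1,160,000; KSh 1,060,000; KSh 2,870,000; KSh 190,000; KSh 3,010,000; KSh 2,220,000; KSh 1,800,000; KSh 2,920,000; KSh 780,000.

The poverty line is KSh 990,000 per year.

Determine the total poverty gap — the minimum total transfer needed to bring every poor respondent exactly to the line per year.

KSh 1,010,000

Below the line: KSh 190,000, KSh 780,000 (q = 2 of N = 10).
Individual gaps: 990000−190000 = 800000; 990000−780000 = 210000.
Aggregate gap = KSh 1,010,000.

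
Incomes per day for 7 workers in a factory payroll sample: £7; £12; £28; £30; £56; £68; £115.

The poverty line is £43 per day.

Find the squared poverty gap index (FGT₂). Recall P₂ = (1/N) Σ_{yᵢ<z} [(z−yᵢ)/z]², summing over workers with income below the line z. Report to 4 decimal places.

Below the line: £7, £12, £28, £30 (q = 4 of N = 7).
Shortfall ratios: (43−7)/43 = 0.8372; (43−12)/43 = 0.7209; (43−28)/43 = 0.3488; (43−30)/43 = 0.3023.
Squared: 0.7009; 0.5197; 0.1217; 0.0914.
Sum = 1.433748; P₂ = 1.433748 / 7 = 0.2048.

0.2048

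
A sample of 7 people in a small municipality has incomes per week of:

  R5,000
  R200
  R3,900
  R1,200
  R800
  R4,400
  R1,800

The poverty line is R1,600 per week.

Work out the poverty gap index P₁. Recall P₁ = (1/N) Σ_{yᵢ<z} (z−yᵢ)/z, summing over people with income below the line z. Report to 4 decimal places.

Poor units: R200, R800, R1,200 (q = 3 of N = 7).
Shortfall ratios: (1600−200)/1600 = 0.8750; (1600−800)/1600 = 0.5000; (1600−1200)/1600 = 0.2500.
Sum of shortfalls = 1.625000; P₁ averages over all N: 1.625000 / 7 = 0.2321.

0.2321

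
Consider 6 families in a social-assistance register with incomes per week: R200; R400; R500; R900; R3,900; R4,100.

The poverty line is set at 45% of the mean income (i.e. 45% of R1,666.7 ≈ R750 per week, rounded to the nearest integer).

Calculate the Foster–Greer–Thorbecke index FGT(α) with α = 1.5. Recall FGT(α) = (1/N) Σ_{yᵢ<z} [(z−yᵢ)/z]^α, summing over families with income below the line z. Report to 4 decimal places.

0.1899

Below z: R200, R400, R500 (q = 3 of N = 6).
Shortfall ratios: (750−200)/750 = 0.7333; (750−400)/750 = 0.4667; (750−500)/750 = 0.3333.
Raised to α = 1.5: 0.62799; 0.31879; 0.19245.
Sum = 1.139233; FGT(1.5) = 1.139233 / 6 = 0.1899.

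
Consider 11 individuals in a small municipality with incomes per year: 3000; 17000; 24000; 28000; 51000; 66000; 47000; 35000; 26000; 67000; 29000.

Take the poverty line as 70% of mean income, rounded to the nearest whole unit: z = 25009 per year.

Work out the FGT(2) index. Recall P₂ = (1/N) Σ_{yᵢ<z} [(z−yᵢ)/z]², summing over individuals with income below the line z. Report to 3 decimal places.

Below the line: 3000, 17000, 24000 (q = 3 of N = 11).
Shortfall ratios: (25009−3000)/25009 = 0.8800; (25009−17000)/25009 = 0.3202; (25009−24000)/25009 = 0.0403.
Squared: 0.7745; 0.1026; 0.0016.
Sum = 0.878660; P₂ = 0.878660 / 11 = 0.080.

0.080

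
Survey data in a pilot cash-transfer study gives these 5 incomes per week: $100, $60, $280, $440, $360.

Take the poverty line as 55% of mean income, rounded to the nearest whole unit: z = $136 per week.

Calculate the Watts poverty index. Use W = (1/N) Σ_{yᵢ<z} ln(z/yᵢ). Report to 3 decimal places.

0.225

Incomes under z: $60, $100 (q = 2 of N = 5).
ln(z/y) terms: ln(136/60) = 0.8183; ln(136/100) = 0.3075.
W = 1.125795 / 5 = 0.225.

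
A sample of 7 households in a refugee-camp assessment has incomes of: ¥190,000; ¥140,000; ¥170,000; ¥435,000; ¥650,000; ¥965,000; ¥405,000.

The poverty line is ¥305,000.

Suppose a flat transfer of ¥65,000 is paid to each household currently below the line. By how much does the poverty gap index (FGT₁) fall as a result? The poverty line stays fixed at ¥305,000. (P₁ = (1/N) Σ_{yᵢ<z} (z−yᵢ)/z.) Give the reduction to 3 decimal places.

0.091

Before: below the line — ¥140,000, ¥170,000, ¥190,000; poverty gap index (FGT₁) = 0.19438.
After the ¥65,000 transfer: below the line — ¥205,000, ¥235,000, ¥255,000; poverty gap index (FGT₁) = 0.10304.
Reduction = 0.19438 − 0.10304 = 0.091.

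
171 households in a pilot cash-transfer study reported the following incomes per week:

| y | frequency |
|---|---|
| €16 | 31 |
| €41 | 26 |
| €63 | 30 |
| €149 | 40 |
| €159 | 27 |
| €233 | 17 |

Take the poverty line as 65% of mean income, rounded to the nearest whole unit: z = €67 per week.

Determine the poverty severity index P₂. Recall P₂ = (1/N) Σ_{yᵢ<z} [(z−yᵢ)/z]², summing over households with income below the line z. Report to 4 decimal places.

Poor units: 31×€16, 26×€41, 30×€63 (q = 87 of N = 171).
Normalized shortfalls: (67−16)/67 = 0.7612 (×31); (67−41)/67 = 0.3881 (×26); (67−63)/67 = 0.0597 (×30).
Squared: 0.5794 (×31); 0.1506 (×26); 0.0036 (×30).
Sum = 21.984184; P₂ = 21.984184 / 171 = 0.1286.

0.1286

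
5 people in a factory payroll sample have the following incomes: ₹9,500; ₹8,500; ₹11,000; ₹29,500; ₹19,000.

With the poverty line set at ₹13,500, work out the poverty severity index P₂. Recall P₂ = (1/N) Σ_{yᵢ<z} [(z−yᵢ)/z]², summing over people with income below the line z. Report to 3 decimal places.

0.052

Below the line: ₹8,500, ₹9,500, ₹11,000 (q = 3 of N = 5).
Shortfall ratios: (13500−8500)/13500 = 0.3704; (13500−9500)/13500 = 0.2963; (13500−11000)/13500 = 0.1852.
Squared: 0.1372; 0.0878; 0.0343.
Sum = 0.259259; P₂ = 0.259259 / 5 = 0.052.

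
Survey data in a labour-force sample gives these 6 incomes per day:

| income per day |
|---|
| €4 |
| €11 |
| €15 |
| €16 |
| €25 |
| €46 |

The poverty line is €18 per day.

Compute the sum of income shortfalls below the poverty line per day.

€26

Poor units: €4, €11, €15, €16 (q = 4 of N = 6).
Individual gaps: 18−4 = 14; 18−11 = 7; 18−15 = 3; 18−16 = 2.
Aggregate gap = €26.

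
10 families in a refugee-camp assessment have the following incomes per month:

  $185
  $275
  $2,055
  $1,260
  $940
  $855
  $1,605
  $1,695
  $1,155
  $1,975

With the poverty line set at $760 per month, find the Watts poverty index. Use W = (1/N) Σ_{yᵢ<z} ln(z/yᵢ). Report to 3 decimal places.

Incomes under z: $185, $275 (q = 2 of N = 10).
Log gaps: ln(760/185) = 1.4130; ln(760/275) = 1.0165.
W = 2.429510 / 10 = 0.243.

0.243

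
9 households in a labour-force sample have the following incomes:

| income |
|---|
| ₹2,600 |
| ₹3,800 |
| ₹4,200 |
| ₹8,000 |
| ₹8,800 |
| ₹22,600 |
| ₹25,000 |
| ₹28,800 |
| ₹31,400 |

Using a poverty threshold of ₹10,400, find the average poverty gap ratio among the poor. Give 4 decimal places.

Poor units: ₹2,600, ₹3,800, ₹4,200, ₹8,000, ₹8,800 (q = 5 of N = 9).
Shortfall ratios (z−y)/z: 0.7500, 0.6346, 0.5962, 0.2308, 0.1538; sum = 2.365385.
I averages over the q = 5 poor units only: 2.365385 / 5 = 0.4731.

0.4731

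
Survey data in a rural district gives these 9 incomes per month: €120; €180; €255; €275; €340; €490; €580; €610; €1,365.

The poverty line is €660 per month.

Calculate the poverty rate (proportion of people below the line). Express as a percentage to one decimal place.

88.9%

8 of the 9 people have income below €660.
H = 8/9 = 88.9%.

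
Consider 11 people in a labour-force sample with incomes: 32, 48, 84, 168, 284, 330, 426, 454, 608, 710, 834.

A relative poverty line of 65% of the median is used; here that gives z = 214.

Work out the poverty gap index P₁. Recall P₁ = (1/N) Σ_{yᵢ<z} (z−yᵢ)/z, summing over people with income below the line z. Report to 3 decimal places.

Below z: 32, 48, 84, 168 (q = 4 of N = 11).
Normalized shortfalls: (214−32)/214 = 0.8505; (214−48)/214 = 0.7757; (214−84)/214 = 0.6075; (214−168)/214 = 0.2150.
Sum of shortfalls = 2.448598; P₁ averages over all N: 2.448598 / 11 = 0.223.

0.223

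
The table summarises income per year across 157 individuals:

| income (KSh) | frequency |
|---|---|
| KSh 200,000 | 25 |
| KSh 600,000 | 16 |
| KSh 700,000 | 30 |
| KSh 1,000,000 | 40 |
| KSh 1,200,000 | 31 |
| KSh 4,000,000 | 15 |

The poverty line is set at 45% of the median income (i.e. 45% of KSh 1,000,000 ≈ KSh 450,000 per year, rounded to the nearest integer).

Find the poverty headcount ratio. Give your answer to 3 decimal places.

0.159

25 of the 157 individuals have income below KSh 450,000.
H = 25/157 = 0.159.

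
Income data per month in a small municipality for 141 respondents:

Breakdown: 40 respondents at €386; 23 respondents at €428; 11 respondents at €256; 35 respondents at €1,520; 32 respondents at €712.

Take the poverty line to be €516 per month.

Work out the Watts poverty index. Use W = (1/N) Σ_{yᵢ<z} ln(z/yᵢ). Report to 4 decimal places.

0.1675

Incomes under z: 11×€256, 40×€386, 23×€428 (q = 74 of N = 141).
Log gaps: ln(516/256) = 0.7009 (×11); ln(516/386) = 0.2903 (×40); ln(516/428) = 0.1870 (×23).
W = 23.621620 / 141 = 0.1675.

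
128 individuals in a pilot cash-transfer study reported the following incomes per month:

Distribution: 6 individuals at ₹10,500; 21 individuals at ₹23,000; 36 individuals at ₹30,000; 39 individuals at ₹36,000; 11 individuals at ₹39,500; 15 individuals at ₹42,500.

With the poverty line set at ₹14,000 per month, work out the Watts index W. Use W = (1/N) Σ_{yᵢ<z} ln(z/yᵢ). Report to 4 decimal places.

Poor units: 6×₹10,500 (q = 6 of N = 128).
Log shortfalls: ln(14000/10500) = 0.2877 (×6).
W = 1.726092 / 128 = 0.0135.

0.0135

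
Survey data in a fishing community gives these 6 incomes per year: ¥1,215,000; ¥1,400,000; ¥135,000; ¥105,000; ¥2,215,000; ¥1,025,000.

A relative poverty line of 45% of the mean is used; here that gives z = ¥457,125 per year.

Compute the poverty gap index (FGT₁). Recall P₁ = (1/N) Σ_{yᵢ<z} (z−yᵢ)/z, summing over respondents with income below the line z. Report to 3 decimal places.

Poor units: ¥105,000, ¥135,000 (q = 2 of N = 6).
Relative gaps: (457125−105000)/457125 = 0.7703; (457125−135000)/457125 = 0.7047.
Sum of shortfalls = 1.474979; P₁ averages over all N: 1.474979 / 6 = 0.246.

0.246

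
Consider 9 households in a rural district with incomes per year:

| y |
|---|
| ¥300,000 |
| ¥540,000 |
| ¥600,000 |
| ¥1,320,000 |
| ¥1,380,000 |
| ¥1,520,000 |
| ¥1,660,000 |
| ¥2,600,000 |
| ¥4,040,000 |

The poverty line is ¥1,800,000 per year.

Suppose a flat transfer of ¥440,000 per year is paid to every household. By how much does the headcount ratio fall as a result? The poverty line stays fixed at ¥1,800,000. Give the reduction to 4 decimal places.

Before: below the line — ¥300,000, ¥540,000, ¥600,000, ¥1,320,000, ¥1,380,000, ¥1,520,000, ¥1,660,000; headcount ratio = 0.777778.
After the ¥440,000 transfer: below the line — ¥740,000, ¥980,000, ¥1,040,000, ¥1,760,000; headcount ratio = 0.444444.
Reduction = 0.777778 − 0.444444 = 0.3333.

0.3333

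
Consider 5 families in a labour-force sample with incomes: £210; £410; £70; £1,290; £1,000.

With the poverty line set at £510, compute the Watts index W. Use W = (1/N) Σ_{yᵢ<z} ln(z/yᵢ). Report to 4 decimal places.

Incomes under z: £70, £210, £410 (q = 3 of N = 5).
Log gaps: ln(510/70) = 1.9859; ln(510/210) = 0.8873; ln(510/410) = 0.2183.
W = 3.091472 / 5 = 0.6183.

0.6183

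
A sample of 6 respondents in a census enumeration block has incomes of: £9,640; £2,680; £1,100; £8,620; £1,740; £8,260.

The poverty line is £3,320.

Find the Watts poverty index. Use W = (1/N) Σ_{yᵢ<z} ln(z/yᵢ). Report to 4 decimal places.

0.3275

Below the line: £1,100, £1,740, £2,680 (q = 3 of N = 6).
Log shortfalls: ln(3320/1100) = 1.1047; ln(3320/1740) = 0.6461; ln(3320/2680) = 0.2141.
W = 1.964882 / 6 = 0.3275.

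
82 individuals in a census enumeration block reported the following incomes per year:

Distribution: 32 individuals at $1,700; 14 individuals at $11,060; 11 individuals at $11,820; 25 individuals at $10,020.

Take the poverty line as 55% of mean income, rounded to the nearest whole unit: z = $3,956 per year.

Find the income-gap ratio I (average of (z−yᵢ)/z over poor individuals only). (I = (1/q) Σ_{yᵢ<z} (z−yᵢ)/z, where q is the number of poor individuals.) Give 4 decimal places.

0.5703

Poor units: 32×$1,700 (q = 32 of N = 82).
Shortfall ratios (z−y)/z: 0.5703 (×32); sum = 18.248736.
I averages over the q = 32 poor units only: 18.248736 / 32 = 0.5703.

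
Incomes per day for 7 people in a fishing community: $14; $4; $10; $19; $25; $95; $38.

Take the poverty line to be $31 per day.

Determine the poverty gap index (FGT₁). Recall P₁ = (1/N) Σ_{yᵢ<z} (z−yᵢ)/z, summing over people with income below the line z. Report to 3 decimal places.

0.382

Below the line: $4, $10, $14, $19, $25 (q = 5 of N = 7).
Shortfall ratios: (31−4)/31 = 0.8710; (31−10)/31 = 0.6774; (31−14)/31 = 0.5484; (31−19)/31 = 0.3871; (31−25)/31 = 0.1935.
Σ = 2.677419. Dividing by the full population N = 7 gives P₁ = 0.382.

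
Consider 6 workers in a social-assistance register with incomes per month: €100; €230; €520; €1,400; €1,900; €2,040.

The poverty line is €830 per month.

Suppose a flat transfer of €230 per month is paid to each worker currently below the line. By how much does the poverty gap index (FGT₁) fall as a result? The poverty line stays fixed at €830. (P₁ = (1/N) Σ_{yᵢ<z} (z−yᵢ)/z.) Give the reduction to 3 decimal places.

0.139

Before: below the line — €100, €230, €520; poverty gap index (FGT₁) = 0.32932.
After the €230 transfer: below the line — €330, €460, €750; poverty gap index (FGT₁) = 0.19076.
Reduction = 0.32932 − 0.19076 = 0.139.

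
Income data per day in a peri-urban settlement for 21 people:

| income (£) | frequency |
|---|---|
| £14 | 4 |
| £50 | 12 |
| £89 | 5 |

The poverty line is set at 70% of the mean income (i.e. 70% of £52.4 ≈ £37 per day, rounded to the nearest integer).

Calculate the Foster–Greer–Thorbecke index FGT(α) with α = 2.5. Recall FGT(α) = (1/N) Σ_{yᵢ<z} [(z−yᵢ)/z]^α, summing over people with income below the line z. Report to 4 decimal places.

0.0580

Below z: 4×£14 (q = 4 of N = 21).
Gap ratios (z−y)/z: (37−14)/37 = 0.6216 (×4).
Raised to α = 2.5: 0.30466 (×4).
Sum = 1.218640; FGT(2.5) = 1.218640 / 21 = 0.0580.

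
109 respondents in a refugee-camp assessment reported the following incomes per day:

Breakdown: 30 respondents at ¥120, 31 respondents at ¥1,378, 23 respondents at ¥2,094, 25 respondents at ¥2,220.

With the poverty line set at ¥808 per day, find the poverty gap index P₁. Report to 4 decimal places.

Incomes under z: 30×¥120 (q = 30 of N = 109).
Relative gaps: (808−120)/808 = 0.8515 (×30).
Σ = 25.544554. Dividing by the full population N = 109 gives P₁ = 0.2344.

0.2344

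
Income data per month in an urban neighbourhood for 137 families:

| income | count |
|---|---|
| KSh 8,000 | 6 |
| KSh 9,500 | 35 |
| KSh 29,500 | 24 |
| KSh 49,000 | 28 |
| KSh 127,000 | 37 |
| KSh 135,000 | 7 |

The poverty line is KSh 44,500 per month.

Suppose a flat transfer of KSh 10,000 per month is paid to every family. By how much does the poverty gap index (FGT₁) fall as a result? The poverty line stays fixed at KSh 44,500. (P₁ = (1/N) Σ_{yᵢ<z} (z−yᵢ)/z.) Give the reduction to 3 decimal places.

Before: below the line — 6×KSh 8,000, 35×KSh 9,500, 24×KSh 29,500; poverty gap index (FGT₁) = 0.29591.
After the KSh 10,000 transfer: below the line — 6×KSh 18,000, 35×KSh 19,500, 24×KSh 39,500; poverty gap index (FGT₁) = 0.18929.
Reduction = 0.29591 − 0.18929 = 0.107.

0.107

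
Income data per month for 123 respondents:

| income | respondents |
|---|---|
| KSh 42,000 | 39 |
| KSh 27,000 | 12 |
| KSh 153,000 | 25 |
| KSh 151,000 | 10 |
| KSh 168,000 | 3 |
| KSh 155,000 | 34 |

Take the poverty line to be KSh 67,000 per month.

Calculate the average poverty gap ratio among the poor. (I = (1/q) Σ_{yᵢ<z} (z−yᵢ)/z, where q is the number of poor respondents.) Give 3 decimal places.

0.426

Below the line: 12×KSh 27,000, 39×KSh 42,000 (q = 51 of N = 123).
Relative gaps: 0.5970 (×12), 0.3731 (×39); sum = 21.716418.
I averages over the q = 51 poor units only: 21.716418 / 51 = 0.426.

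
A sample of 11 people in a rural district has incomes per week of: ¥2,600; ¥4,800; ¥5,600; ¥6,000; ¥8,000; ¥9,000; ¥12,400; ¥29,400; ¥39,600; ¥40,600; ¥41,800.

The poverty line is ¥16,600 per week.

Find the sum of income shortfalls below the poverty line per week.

Poor units: ¥2,600, ¥4,800, ¥5,600, ¥6,000, ¥8,000, ¥9,000, ¥12,400 (q = 7 of N = 11).
Individual gaps: 16600−2600 = 14000; 16600−4800 = 11800; 16600−5600 = 11000; 16600−6000 = 10600; 16600−8000 = 8600; 16600−9000 = 7600; 16600−12400 = 4200.
Aggregate gap = ¥67,800.

¥67,800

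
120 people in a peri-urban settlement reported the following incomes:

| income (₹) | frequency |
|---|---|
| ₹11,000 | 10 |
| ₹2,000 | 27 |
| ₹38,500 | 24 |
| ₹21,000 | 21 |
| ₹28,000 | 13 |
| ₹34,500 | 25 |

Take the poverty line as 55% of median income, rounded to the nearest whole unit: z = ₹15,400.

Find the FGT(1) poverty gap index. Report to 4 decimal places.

0.2196

Below z: 27×₹2,000, 10×₹11,000 (q = 37 of N = 120).
Relative gaps: (15400−2000)/15400 = 0.8701 (×27); (15400−11000)/15400 = 0.2857 (×10).
Σ = 26.350649. Dividing by the full population N = 120 gives P₁ = 0.2196.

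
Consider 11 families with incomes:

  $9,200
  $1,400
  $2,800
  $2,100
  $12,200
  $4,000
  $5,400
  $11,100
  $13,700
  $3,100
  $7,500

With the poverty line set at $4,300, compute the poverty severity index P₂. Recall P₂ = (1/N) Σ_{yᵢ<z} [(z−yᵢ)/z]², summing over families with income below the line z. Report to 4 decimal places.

0.0837

Incomes under z: $1,400, $2,100, $2,800, $3,100, $4,000 (q = 5 of N = 11).
Relative gaps: (4300−1400)/4300 = 0.6744; (4300−2100)/4300 = 0.5116; (4300−2800)/4300 = 0.3488; (4300−3100)/4300 = 0.2791; (4300−4000)/4300 = 0.0698.
Squared: 0.4548; 0.2618; 0.1217; 0.0779; 0.0049.
Sum = 0.921038; P₂ = 0.921038 / 11 = 0.0837.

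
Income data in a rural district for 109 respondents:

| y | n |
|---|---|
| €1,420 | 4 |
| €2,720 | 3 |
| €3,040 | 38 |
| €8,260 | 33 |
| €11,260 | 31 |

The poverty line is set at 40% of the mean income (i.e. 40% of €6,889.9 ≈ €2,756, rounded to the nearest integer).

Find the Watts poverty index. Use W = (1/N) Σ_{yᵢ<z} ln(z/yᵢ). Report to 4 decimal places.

0.0247

Below the line: 4×€1,420, 3×€2,720 (q = 7 of N = 109).
Log gaps: ln(2756/1420) = 0.6631 (×4); ln(2756/2720) = 0.0131 (×3).
W = 2.691939 / 109 = 0.0247.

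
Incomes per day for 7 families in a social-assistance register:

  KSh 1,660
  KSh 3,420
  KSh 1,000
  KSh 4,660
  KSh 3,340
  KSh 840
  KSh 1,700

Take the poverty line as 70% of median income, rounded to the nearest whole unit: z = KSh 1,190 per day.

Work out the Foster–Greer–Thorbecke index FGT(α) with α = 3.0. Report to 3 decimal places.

Poor units: KSh 840, KSh 1,000 (q = 2 of N = 7).
Shortfall ratios: (1190−840)/1190 = 0.2941; (1190−1000)/1190 = 0.1597.
Raised to α = 3.0: 0.02544; 0.00407.
Sum = 0.029513; FGT(3.0) = 0.029513 / 7 = 0.004.

0.004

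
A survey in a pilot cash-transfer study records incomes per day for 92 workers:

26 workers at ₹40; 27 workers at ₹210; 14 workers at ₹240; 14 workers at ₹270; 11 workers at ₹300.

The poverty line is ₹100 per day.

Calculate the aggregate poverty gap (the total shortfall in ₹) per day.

Incomes under z: 26×₹40 (q = 26 of N = 92).
Individual gaps: 26×(100−40) = 1560.
Aggregate gap = ₹1,560.

₹1,560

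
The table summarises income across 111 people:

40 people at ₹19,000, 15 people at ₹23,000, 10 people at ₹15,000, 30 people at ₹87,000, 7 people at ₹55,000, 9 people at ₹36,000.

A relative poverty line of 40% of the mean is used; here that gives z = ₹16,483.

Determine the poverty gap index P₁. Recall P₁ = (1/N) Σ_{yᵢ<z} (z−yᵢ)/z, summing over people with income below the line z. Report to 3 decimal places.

Below z: 10×₹15,000 (q = 10 of N = 111).
Shortfall ratios: (16483−15000)/16483 = 0.0900 (×10).
Σ = 0.899715. Dividing by the full population N = 111 gives P₁ = 0.008.

0.008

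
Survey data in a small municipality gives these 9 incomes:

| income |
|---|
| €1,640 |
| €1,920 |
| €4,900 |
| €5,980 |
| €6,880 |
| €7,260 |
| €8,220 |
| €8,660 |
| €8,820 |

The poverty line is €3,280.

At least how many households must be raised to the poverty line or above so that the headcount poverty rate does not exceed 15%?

1

2 of the 9 households are poor, so H = 2/9 = 0.222.
A headcount ratio of at most 15% allows at most ⌊0.15 × 9⌋ = 1 poor households.
So at least 2 − 1 = 1 must be lifted.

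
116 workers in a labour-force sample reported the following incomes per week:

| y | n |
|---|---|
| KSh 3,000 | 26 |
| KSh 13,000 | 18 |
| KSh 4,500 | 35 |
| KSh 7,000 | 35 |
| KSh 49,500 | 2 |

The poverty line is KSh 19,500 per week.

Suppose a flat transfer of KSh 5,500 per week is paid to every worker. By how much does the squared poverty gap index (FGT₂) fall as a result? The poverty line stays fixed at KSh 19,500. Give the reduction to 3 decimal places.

Before: below the line — 26×KSh 3,000, 35×KSh 4,500, 35×KSh 7,000, 18×KSh 13,000; squared poverty gap index (FGT₂) = 0.48024.
After the KSh 5,500 transfer: below the line — 26×KSh 8,500, 35×KSh 10,000, 35×KSh 12,500, 18×KSh 18,500; squared poverty gap index (FGT₂) = 0.18222.
Reduction = 0.48024 − 0.18222 = 0.298.

0.298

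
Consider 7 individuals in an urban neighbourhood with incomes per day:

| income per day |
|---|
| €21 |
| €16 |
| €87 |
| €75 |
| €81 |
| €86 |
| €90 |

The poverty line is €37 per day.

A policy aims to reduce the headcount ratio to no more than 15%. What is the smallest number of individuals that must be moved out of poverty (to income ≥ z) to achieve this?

Currently q = 2 of N = 7 are below the line (H = 0.286).
A headcount ratio of at most 15% allows at most ⌊0.15 × 7⌋ = 1 poor individuals.
So at least 2 − 1 = 1 must be lifted.

1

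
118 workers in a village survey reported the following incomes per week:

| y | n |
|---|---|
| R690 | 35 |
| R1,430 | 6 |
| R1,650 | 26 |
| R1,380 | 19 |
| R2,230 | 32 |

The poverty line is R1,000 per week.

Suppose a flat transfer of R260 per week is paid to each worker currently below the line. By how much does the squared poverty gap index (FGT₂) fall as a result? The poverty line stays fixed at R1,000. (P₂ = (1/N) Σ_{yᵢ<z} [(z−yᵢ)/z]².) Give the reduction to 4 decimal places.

0.0278

Before: below the line — 35×R690; squared poverty gap index (FGT₂) = 0.028504.
After the R260 transfer: below the line — 35×R950; squared poverty gap index (FGT₂) = 0.000742.
Reduction = 0.028504 − 0.000742 = 0.0278.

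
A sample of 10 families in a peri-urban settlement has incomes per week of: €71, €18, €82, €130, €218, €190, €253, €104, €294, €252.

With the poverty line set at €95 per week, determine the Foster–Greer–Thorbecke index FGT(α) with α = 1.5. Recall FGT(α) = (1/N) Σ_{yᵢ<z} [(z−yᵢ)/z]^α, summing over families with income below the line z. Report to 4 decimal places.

0.0907

Below z: €18, €71, €82 (q = 3 of N = 10).
Normalized shortfalls: (95−18)/95 = 0.8105; (95−71)/95 = 0.2526; (95−82)/95 = 0.1368.
Raised to α = 1.5: 0.72971; 0.12698; 0.05062.
Sum = 0.907310; FGT(1.5) = 0.907310 / 10 = 0.0907.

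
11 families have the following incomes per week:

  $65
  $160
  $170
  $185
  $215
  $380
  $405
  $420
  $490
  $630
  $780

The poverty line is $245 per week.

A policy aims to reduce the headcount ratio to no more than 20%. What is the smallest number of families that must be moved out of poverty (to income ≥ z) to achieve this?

Currently q = 5 of N = 11 are below the line (H = 0.455).
A headcount ratio of at most 20% allows at most ⌊0.20 × 11⌋ = 2 poor families.
So at least 5 − 2 = 3 must be lifted.

3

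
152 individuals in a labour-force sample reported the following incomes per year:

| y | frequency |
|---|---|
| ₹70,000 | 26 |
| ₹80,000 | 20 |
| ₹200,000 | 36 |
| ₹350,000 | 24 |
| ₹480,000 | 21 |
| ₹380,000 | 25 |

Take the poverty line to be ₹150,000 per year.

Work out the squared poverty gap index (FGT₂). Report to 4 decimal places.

0.0773

Incomes under z: 26×₹70,000, 20×₹80,000 (q = 46 of N = 152).
Shortfall ratios: (150000−70000)/150000 = 0.5333 (×26); (150000−80000)/150000 = 0.4667 (×20).
Squared: 0.2844 (×26); 0.2178 (×20).
Sum = 11.751111; P₂ = 11.751111 / 152 = 0.0773.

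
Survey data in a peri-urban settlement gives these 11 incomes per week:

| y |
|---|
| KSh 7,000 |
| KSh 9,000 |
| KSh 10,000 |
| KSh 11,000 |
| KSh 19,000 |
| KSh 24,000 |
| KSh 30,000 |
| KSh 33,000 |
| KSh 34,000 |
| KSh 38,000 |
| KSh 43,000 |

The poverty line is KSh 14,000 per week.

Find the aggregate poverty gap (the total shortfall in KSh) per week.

Incomes under z: KSh 7,000, KSh 9,000, KSh 10,000, KSh 11,000 (q = 4 of N = 11).
Individual gaps: 14000−7000 = 7000; 14000−9000 = 5000; 14000−10000 = 4000; 14000−11000 = 3000.
Aggregate gap = KSh 19,000.

KSh 19,000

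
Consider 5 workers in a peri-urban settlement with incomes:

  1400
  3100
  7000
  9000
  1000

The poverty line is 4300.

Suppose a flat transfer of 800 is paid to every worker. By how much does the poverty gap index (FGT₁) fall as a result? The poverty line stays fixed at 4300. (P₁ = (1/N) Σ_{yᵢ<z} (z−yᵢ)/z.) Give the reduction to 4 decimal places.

0.1116

Before: below the line — 1000, 1400, 3100; poverty gap index (FGT₁) = 0.344186.
After the 800 transfer: below the line — 1800, 2200, 3900; poverty gap index (FGT₁) = 0.232558.
Reduction = 0.344186 − 0.232558 = 0.1116.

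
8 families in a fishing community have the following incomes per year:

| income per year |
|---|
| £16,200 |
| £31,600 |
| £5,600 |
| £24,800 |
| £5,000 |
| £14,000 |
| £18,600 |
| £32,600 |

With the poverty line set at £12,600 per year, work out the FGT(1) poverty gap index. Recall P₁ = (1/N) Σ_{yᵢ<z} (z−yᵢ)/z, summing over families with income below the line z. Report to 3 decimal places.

Poor units: £5,000, £5,600 (q = 2 of N = 8).
Relative gaps: (12600−5000)/12600 = 0.6032; (12600−5600)/12600 = 0.5556.
Sum of shortfalls = 1.158730; P₁ averages over all N: 1.158730 / 8 = 0.145.

0.145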